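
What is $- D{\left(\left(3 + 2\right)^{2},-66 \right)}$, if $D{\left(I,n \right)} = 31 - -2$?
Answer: $-33$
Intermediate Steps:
$D{\left(I,n \right)} = 33$ ($D{\left(I,n \right)} = 31 + 2 = 33$)
$- D{\left(\left(3 + 2\right)^{2},-66 \right)} = \left(-1\right) 33 = -33$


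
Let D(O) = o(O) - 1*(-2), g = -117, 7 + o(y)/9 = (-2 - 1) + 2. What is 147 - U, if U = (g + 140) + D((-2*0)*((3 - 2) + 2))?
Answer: 194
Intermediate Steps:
o(y) = -72 (o(y) = -63 + 9*((-2 - 1) + 2) = -63 + 9*(-3 + 2) = -63 + 9*(-1) = -63 - 9 = -72)
D(O) = -70 (D(O) = -72 - 1*(-2) = -72 + 2 = -70)
U = -47 (U = (-117 + 140) - 70 = 23 - 70 = -47)
147 - U = 147 - 1*(-47) = 147 + 47 = 194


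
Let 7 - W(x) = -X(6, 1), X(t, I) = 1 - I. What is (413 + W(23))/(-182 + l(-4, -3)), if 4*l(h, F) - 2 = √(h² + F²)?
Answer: -240/103 ≈ -2.3301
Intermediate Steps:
W(x) = 7 (W(x) = 7 - (-1)*(1 - 1*1) = 7 - (-1)*(1 - 1) = 7 - (-1)*0 = 7 - 1*0 = 7 + 0 = 7)
l(h, F) = ½ + √(F² + h²)/4 (l(h, F) = ½ + √(h² + F²)/4 = ½ + √(F² + h²)/4)
(413 + W(23))/(-182 + l(-4, -3)) = (413 + 7)/(-182 + (½ + √((-3)² + (-4)²)/4)) = 420/(-182 + (½ + √(9 + 16)/4)) = 420/(-182 + (½ + √25/4)) = 420/(-182 + (½ + (¼)*5)) = 420/(-182 + (½ + 5/4)) = 420/(-182 + 7/4) = 420/(-721/4) = 420*(-4/721) = -240/103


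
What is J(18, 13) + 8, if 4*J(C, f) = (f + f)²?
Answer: 177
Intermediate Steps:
J(C, f) = f² (J(C, f) = (f + f)²/4 = (2*f)²/4 = (4*f²)/4 = f²)
J(18, 13) + 8 = 13² + 8 = 169 + 8 = 177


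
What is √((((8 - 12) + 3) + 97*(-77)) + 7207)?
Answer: I*√263 ≈ 16.217*I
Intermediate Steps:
√((((8 - 12) + 3) + 97*(-77)) + 7207) = √(((-4 + 3) - 7469) + 7207) = √((-1 - 7469) + 7207) = √(-7470 + 7207) = √(-263) = I*√263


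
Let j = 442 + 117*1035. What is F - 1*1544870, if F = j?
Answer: -1423333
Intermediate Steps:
j = 121537 (j = 442 + 121095 = 121537)
F = 121537
F - 1*1544870 = 121537 - 1*1544870 = 121537 - 1544870 = -1423333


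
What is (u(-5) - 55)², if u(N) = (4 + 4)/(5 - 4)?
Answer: 2209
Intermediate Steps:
u(N) = 8 (u(N) = 8/1 = 8*1 = 8)
(u(-5) - 55)² = (8 - 55)² = (-47)² = 2209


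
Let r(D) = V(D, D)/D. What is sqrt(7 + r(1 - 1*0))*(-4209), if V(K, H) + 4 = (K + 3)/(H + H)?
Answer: -4209*sqrt(5) ≈ -9411.6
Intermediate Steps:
V(K, H) = -4 + (3 + K)/(2*H) (V(K, H) = -4 + (K + 3)/(H + H) = -4 + (3 + K)/((2*H)) = -4 + (3 + K)*(1/(2*H)) = -4 + (3 + K)/(2*H))
r(D) = (3 - 7*D)/(2*D**2) (r(D) = ((3 + D - 8*D)/(2*D))/D = ((3 - 7*D)/(2*D))/D = (3 - 7*D)/(2*D**2))
sqrt(7 + r(1 - 1*0))*(-4209) = sqrt(7 + (3 - 7*(1 - 1*0))/(2*(1 - 1*0)**2))*(-4209) = sqrt(7 + (3 - 7*(1 + 0))/(2*(1 + 0)**2))*(-4209) = sqrt(7 + (1/2)*(3 - 7*1)/1**2)*(-4209) = sqrt(7 + (1/2)*1*(3 - 7))*(-4209) = sqrt(7 + (1/2)*1*(-4))*(-4209) = sqrt(7 - 2)*(-4209) = sqrt(5)*(-4209) = -4209*sqrt(5)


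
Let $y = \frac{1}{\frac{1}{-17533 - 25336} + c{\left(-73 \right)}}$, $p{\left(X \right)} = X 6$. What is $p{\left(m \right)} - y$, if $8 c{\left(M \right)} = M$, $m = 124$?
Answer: $\frac{2328650032}{3129445} \approx 744.11$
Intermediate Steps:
$c{\left(M \right)} = \frac{M}{8}$
$p{\left(X \right)} = 6 X$
$y = - \frac{342952}{3129445}$ ($y = \frac{1}{\frac{1}{-17533 - 25336} + \frac{1}{8} \left(-73\right)} = \frac{1}{\frac{1}{-42869} - \frac{73}{8}} = \frac{1}{- \frac{1}{42869} - \frac{73}{8}} = \frac{1}{- \frac{3129445}{342952}} = - \frac{342952}{3129445} \approx -0.10959$)
$p{\left(m \right)} - y = 6 \cdot 124 - - \frac{342952}{3129445} = 744 + \frac{342952}{3129445} = \frac{2328650032}{3129445}$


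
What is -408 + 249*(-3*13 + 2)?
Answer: -9621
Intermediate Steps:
-408 + 249*(-3*13 + 2) = -408 + 249*(-39 + 2) = -408 + 249*(-37) = -408 - 9213 = -9621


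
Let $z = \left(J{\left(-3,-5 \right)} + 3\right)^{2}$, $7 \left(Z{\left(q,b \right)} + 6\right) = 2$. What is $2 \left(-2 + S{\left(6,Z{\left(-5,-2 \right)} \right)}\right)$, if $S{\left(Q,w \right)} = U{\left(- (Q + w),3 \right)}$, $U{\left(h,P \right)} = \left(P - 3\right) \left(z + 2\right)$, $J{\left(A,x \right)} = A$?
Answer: $-4$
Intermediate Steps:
$Z{\left(q,b \right)} = - \frac{40}{7}$ ($Z{\left(q,b \right)} = -6 + \frac{1}{7} \cdot 2 = -6 + \frac{2}{7} = - \frac{40}{7}$)
$z = 0$ ($z = \left(-3 + 3\right)^{2} = 0^{2} = 0$)
$U{\left(h,P \right)} = -6 + 2 P$ ($U{\left(h,P \right)} = \left(P - 3\right) \left(0 + 2\right) = \left(-3 + P\right) 2 = -6 + 2 P$)
$S{\left(Q,w \right)} = 0$ ($S{\left(Q,w \right)} = -6 + 2 \cdot 3 = -6 + 6 = 0$)
$2 \left(-2 + S{\left(6,Z{\left(-5,-2 \right)} \right)}\right) = 2 \left(-2 + 0\right) = 2 \left(-2\right) = -4$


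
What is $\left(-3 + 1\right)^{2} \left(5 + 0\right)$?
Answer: $20$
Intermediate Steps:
$\left(-3 + 1\right)^{2} \left(5 + 0\right) = \left(-2\right)^{2} \cdot 5 = 4 \cdot 5 = 20$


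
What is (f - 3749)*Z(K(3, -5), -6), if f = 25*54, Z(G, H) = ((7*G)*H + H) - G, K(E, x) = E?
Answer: 323865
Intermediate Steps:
Z(G, H) = H - G + 7*G*H (Z(G, H) = (7*G*H + H) - G = (H + 7*G*H) - G = H - G + 7*G*H)
f = 1350
(f - 3749)*Z(K(3, -5), -6) = (1350 - 3749)*(-6 - 1*3 + 7*3*(-6)) = -2399*(-6 - 3 - 126) = -2399*(-135) = 323865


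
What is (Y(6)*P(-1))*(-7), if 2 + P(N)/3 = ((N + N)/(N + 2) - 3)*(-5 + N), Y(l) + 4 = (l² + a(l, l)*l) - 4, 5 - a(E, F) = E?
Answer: -12936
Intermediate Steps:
a(E, F) = 5 - E
Y(l) = -8 + l² + l*(5 - l) (Y(l) = -4 + ((l² + (5 - l)*l) - 4) = -4 + ((l² + l*(5 - l)) - 4) = -4 + (-4 + l² + l*(5 - l)) = -8 + l² + l*(5 - l))
P(N) = -6 + 3*(-5 + N)*(-3 + 2*N/(2 + N)) (P(N) = -6 + 3*(((N + N)/(N + 2) - 3)*(-5 + N)) = -6 + 3*(((2*N)/(2 + N) - 3)*(-5 + N)) = -6 + 3*((2*N/(2 + N) - 3)*(-5 + N)) = -6 + 3*((-3 + 2*N/(2 + N))*(-5 + N)) = -6 + 3*((-5 + N)*(-3 + 2*N/(2 + N))) = -6 + 3*(-5 + N)*(-3 + 2*N/(2 + N)))
(Y(6)*P(-1))*(-7) = ((-8 + 5*6)*(3*(26 - 1*(-1)² - 3*(-1))/(2 - 1)))*(-7) = ((-8 + 30)*(3*(26 - 1*1 + 3)/1))*(-7) = (22*(3*1*(26 - 1 + 3)))*(-7) = (22*(3*1*28))*(-7) = (22*84)*(-7) = 1848*(-7) = -12936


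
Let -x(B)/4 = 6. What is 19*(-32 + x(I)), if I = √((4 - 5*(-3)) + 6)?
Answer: -1064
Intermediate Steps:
I = 5 (I = √((4 + 15) + 6) = √(19 + 6) = √25 = 5)
x(B) = -24 (x(B) = -4*6 = -24)
19*(-32 + x(I)) = 19*(-32 - 24) = 19*(-56) = -1064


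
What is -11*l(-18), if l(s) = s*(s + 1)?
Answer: -3366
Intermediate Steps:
l(s) = s*(1 + s)
-11*l(-18) = -(-198)*(1 - 18) = -(-198)*(-17) = -11*306 = -3366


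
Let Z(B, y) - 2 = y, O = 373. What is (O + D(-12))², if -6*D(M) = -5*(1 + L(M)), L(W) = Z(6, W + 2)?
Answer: 4853209/36 ≈ 1.3481e+5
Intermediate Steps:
Z(B, y) = 2 + y
L(W) = 4 + W (L(W) = 2 + (W + 2) = 2 + (2 + W) = 4 + W)
D(M) = 25/6 + 5*M/6 (D(M) = -(-5)*(1 + (4 + M))/6 = -(-5)*(5 + M)/6 = -(-25 - 5*M)/6 = 25/6 + 5*M/6)
(O + D(-12))² = (373 + (25/6 + (⅚)*(-12)))² = (373 + (25/6 - 10))² = (373 - 35/6)² = (2203/6)² = 4853209/36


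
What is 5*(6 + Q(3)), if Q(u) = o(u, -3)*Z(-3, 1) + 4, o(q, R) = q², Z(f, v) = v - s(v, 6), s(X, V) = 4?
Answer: -85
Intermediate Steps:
Z(f, v) = -4 + v (Z(f, v) = v - 1*4 = v - 4 = -4 + v)
Q(u) = 4 - 3*u² (Q(u) = u²*(-4 + 1) + 4 = u²*(-3) + 4 = -3*u² + 4 = 4 - 3*u²)
5*(6 + Q(3)) = 5*(6 + (4 - 3*3²)) = 5*(6 + (4 - 3*9)) = 5*(6 + (4 - 27)) = 5*(6 - 23) = 5*(-17) = -85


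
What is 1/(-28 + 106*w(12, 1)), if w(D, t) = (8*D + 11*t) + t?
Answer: 1/11420 ≈ 8.7566e-5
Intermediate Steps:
w(D, t) = 8*D + 12*t
1/(-28 + 106*w(12, 1)) = 1/(-28 + 106*(8*12 + 12*1)) = 1/(-28 + 106*(96 + 12)) = 1/(-28 + 106*108) = 1/(-28 + 11448) = 1/11420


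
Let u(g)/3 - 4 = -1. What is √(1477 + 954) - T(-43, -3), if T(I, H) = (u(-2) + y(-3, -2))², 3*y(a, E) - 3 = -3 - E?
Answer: -841/9 + √2431 ≈ -44.139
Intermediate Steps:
y(a, E) = -E/3 (y(a, E) = 1 + (-3 - E)/3 = 1 + (-1 - E/3) = -E/3)
u(g) = 9 (u(g) = 12 + 3*(-1) = 12 - 3 = 9)
T(I, H) = 841/9 (T(I, H) = (9 - ⅓*(-2))² = (9 + ⅔)² = (29/3)² = 841/9)
√(1477 + 954) - T(-43, -3) = √(1477 + 954) - 1*841/9 = √2431 - 841/9 = -841/9 + √2431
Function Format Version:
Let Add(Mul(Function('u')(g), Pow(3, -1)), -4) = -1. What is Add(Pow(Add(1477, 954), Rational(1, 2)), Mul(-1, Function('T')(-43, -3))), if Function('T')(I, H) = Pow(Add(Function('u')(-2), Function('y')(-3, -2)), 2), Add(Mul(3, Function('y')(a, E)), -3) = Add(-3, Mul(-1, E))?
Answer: Add(Rational(-841, 9), Pow(2431, Rational(1, 2))) ≈ -44.139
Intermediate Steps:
Function('y')(a, E) = Mul(Rational(-1, 3), E) (Function('y')(a, E) = Add(1, Mul(Rational(1, 3), Add(-3, Mul(-1, E)))) = Add(1, Add(-1, Mul(Rational(-1, 3), E))) = Mul(Rational(-1, 3), E))
Function('u')(g) = 9 (Function('u')(g) = Add(12, Mul(3, -1)) = Add(12, -3) = 9)
Function('T')(I, H) = Rational(841, 9) (Function('T')(I, H) = Pow(Add(9, Mul(Rational(-1, 3), -2)), 2) = Pow(Add(9, Rational(2, 3)), 2) = Pow(Rational(29, 3), 2) = Rational(841, 9))
Add(Pow(Add(1477, 954), Rational(1, 2)), Mul(-1, Function('T')(-43, -3))) = Add(Pow(Add(1477, 954), Rational(1, 2)), Mul(-1, Rational(841, 9))) = Add(Pow(2431, Rational(1, 2)), Rational(-841, 9)) = Add(Rational(-841, 9), Pow(2431, Rational(1, 2)))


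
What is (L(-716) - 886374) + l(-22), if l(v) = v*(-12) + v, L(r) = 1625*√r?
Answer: -886132 + 3250*I*√179 ≈ -8.8613e+5 + 43482.0*I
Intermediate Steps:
l(v) = -11*v (l(v) = -12*v + v = -11*v)
(L(-716) - 886374) + l(-22) = (1625*√(-716) - 886374) - 11*(-22) = (1625*(2*I*√179) - 886374) + 242 = (3250*I*√179 - 886374) + 242 = (-886374 + 3250*I*√179) + 242 = -886132 + 3250*I*√179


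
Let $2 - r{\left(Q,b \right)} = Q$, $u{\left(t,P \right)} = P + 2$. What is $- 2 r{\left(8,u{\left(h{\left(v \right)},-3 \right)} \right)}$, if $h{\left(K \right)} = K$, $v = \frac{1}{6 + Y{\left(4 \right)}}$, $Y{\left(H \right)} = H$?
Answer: $12$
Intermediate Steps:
$v = \frac{1}{10}$ ($v = \frac{1}{6 + 4} = \frac{1}{10} \approx 0.1$)
$u{\left(t,P \right)} = 2 + P$
$r{\left(Q,b \right)} = 2 - Q$
$- 2 r{\left(8,u{\left(h{\left(v \right)},-3 \right)} \right)} = - 2 \left(2 - 8\right) = \left(-2\right) \left(-6\right) = 12$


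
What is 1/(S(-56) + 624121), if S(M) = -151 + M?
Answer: 1/623914 ≈ 1.6028e-6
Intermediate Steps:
1/(S(-56) + 624121) = 1/((-151 - 56) + 624121) = 1/(-207 + 624121) = 1/623914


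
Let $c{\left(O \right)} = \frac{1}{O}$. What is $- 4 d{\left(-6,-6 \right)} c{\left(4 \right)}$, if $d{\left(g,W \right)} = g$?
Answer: $6$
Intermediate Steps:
$- 4 d{\left(-6,-6 \right)} c{\left(4 \right)} = \frac{\left(-4\right) \left(-6\right)}{4} = 24 \cdot \frac{1}{4} = 6$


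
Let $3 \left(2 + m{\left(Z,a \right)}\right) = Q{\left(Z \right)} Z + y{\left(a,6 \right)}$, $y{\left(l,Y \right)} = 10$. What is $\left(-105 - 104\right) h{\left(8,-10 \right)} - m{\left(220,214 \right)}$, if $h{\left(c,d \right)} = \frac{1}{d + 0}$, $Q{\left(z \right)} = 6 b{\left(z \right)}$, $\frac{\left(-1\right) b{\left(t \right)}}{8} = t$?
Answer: $\frac{23232587}{30} \approx 7.7442 \cdot 10^{5}$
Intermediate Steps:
$b{\left(t \right)} = - 8 t$
$Q{\left(z \right)} = - 48 z$ ($Q{\left(z \right)} = 6 \left(- 8 z\right) = - 48 z$)
$h{\left(c,d \right)} = \frac{1}{d}$
$m{\left(Z,a \right)} = \frac{4}{3} - 16 Z^{2}$ ($m{\left(Z,a \right)} = -2 + \frac{- 48 Z Z + 10}{3} = -2 + \frac{- 48 Z^{2} + 10}{3} = -2 + \frac{10 - 48 Z^{2}}{3} = -2 - \left(- \frac{10}{3} + 16 Z^{2}\right) = \frac{4}{3} - 16 Z^{2}$)
$\left(-105 - 104\right) h{\left(8,-10 \right)} - m{\left(220,214 \right)} = \frac{-105 - 104}{-10} - \left(\frac{4}{3} - 16 \cdot 220^{2}\right) = \left(-209\right) \left(- \frac{1}{10}\right) - \left(\frac{4}{3} - 774400\right) = \frac{209}{10} - \left(\frac{4}{3} - 774400\right) = \frac{209}{10} - - \frac{2323196}{3} = \frac{209}{10} + \frac{2323196}{3} = \frac{23232587}{30}$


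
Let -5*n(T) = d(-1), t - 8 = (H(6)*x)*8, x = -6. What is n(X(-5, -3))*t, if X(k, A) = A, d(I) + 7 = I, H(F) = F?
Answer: -448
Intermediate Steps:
d(I) = -7 + I
t = -280 (t = 8 + (6*(-6))*8 = 8 - 36*8 = 8 - 288 = -280)
n(T) = 8/5 (n(T) = -(-7 - 1)/5 = -⅕*(-8) = 8/5)
n(X(-5, -3))*t = (8/5)*(-280) = -448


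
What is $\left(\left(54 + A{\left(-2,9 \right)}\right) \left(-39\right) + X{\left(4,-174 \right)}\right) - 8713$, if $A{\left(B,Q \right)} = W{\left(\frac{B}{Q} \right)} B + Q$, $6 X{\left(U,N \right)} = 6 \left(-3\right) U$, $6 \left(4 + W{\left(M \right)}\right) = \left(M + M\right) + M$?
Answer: $- \frac{34508}{3} \approx -11503.0$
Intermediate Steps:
$W{\left(M \right)} = -4 + \frac{M}{2}$ ($W{\left(M \right)} = -4 + \frac{\left(M + M\right) + M}{6} = -4 + \frac{2 M + M}{6} = -4 + \frac{3 M}{6} = -4 + \frac{M}{2}$)
$X{\left(U,N \right)} = - 3 U$ ($X{\left(U,N \right)} = \frac{6 \left(-3\right) U}{6} = \frac{\left(-18\right) U}{6} = - 3 U$)
$A{\left(B,Q \right)} = Q + B \left(-4 + \frac{B}{2 Q}\right)$ ($A{\left(B,Q \right)} = \left(-4 + \frac{B \frac{1}{Q}}{2}\right) B + Q = \left(-4 + \frac{B}{2 Q}\right) B + Q = B \left(-4 + \frac{B}{2 Q}\right) + Q = Q + B \left(-4 + \frac{B}{2 Q}\right)$)
$\left(\left(54 + A{\left(-2,9 \right)}\right) \left(-39\right) + X{\left(4,-174 \right)}\right) - 8713 = \left(\left(54 + \left(9 - -8 + \frac{\left(-2\right)^{2}}{2 \cdot 9}\right)\right) \left(-39\right) - 12\right) - 8713 = \left(\left(54 + \left(9 + 8 + \frac{1}{2} \cdot 4 \cdot \frac{1}{9}\right)\right) \left(-39\right) - 12\right) - 8713 = \left(\left(54 + \left(9 + 8 + \frac{2}{9}\right)\right) \left(-39\right) - 12\right) - 8713 = \left(\left(54 + \frac{155}{9}\right) \left(-39\right) - 12\right) - 8713 = \left(\frac{641}{9} \left(-39\right) - 12\right) - 8713 = \left(- \frac{8333}{3} - 12\right) - 8713 = - \frac{8369}{3} - 8713 = - \frac{34508}{3}$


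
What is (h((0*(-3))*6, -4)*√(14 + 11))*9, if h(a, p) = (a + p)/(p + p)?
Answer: 45/2 ≈ 22.500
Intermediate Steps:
h(a, p) = (a + p)/(2*p) (h(a, p) = (a + p)/((2*p)) = (a + p)*(1/(2*p)) = (a + p)/(2*p))
(h((0*(-3))*6, -4)*√(14 + 11))*9 = (((½)*((0*(-3))*6 - 4)/(-4))*√(14 + 11))*9 = (((½)*(-¼)*(0*6 - 4))*√25)*9 = (((½)*(-¼)*(0 - 4))*5)*9 = (((½)*(-¼)*(-4))*5)*9 = ((½)*5)*9 = (5/2)*9 = 45/2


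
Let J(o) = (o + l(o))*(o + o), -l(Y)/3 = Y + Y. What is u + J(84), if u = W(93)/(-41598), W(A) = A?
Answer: -978384991/13866 ≈ -70560.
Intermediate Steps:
l(Y) = -6*Y (l(Y) = -3*(Y + Y) = -6*Y)
u = -31/13866 (u = 93/(-41598) = 93*(-1/41598) = -31/13866 ≈ -0.0022357)
J(o) = -10*o**2 (J(o) = (o - 6*o)*(o + o) = (-5*o)*(2*o) = -10*o**2)
u + J(84) = -31/13866 - 10*84**2 = -31/13866 - 10*7056 = -31/13866 - 70560 = -978384991/13866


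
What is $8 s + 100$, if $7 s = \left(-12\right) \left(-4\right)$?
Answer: $\frac{1084}{7} \approx 154.86$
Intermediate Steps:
$s = \frac{48}{7}$ ($s = \frac{\left(-12\right) \left(-4\right)}{7} = \frac{1}{7} \cdot 48 = \frac{48}{7} \approx 6.8571$)
$8 s + 100 = 8 \cdot \frac{48}{7} + 100 = \frac{384}{7} + 100 = \frac{1084}{7}$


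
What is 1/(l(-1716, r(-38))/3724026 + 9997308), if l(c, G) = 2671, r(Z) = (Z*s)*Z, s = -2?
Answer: 3724026/37230234924679 ≈ 1.0003e-7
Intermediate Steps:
r(Z) = -2*Z**2 (r(Z) = (Z*(-2))*Z = (-2*Z)*Z = -2*Z**2)
1/(l(-1716, r(-38))/3724026 + 9997308) = 1/(2671/3724026 + 9997308) = 1/(37230234924679/3724026) = 3724026/37230234924679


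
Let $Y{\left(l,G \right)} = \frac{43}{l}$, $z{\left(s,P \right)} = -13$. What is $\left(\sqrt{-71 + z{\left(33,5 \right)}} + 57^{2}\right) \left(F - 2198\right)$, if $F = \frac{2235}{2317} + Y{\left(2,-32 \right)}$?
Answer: $- \frac{32754569319}{4634} - \frac{10081431 i \sqrt{21}}{2317} \approx -7.0683 \cdot 10^{6} - 19939.0 i$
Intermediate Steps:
$F = \frac{104101}{4634}$ ($F = \frac{2235}{2317} + \frac{43}{2} = \frac{104101}{4634} \approx 22.465$)
$\left(\sqrt{-71 + z{\left(33,5 \right)}} + 57^{2}\right) \left(F - 2198\right) = \left(\sqrt{-71 - 13} + 57^{2}\right) \left(\frac{104101}{4634} - 2198\right) = \left(\sqrt{-84} + 3249\right) \left(- \frac{10081431}{4634}\right) = \left(2 i \sqrt{21} + 3249\right) \left(- \frac{10081431}{4634}\right) = \left(3249 + 2 i \sqrt{21}\right) \left(- \frac{10081431}{4634}\right) = - \frac{32754569319}{4634} - \frac{10081431 i \sqrt{21}}{2317}$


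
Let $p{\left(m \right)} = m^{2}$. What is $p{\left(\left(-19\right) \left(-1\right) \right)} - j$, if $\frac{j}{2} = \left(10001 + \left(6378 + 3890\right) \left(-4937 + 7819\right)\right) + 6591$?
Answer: $-59217575$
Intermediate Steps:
$j = 59217936$ ($j = 2 \left(\left(10001 + \left(6378 + 3890\right) \left(-4937 + 7819\right)\right) + 6591\right) = 2 \left(\left(10001 + 10268 \cdot 2882\right) + 6591\right) = 2 \left(\left(10001 + 29592376\right) + 6591\right) = 2 \left(29602377 + 6591\right) = 2 \cdot 29608968 = 59217936$)
$p{\left(\left(-19\right) \left(-1\right) \right)} - j = \left(\left(-19\right) \left(-1\right)\right)^{2} - 59217936 = 19^{2} - 59217936 = 361 - 59217936 = -59217575$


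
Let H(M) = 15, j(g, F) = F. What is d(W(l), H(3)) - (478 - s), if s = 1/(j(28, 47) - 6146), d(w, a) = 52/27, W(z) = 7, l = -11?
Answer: -26132191/54891 ≈ -476.07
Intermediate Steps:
d(w, a) = 52/27 (d(w, a) = 52*(1/27) = 52/27)
s = -1/6099 (s = 1/(47 - 6146) = 1/(-6099) = -1/6099 ≈ -0.00016396)
d(W(l), H(3)) - (478 - s) = 52/27 - (478 - 1*(-1/6099)) = 52/27 - (478 + 1/6099) = 52/27 - 1*2915323/6099 = 52/27 - 2915323/6099 = -26132191/54891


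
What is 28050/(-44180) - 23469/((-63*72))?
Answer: 15160427/3340008 ≈ 4.5390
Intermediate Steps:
28050/(-44180) - 23469/((-63*72)) = 28050*(-1/44180) - 23469/(-4536) = -2805/4418 - 23469*(-1/4536) = -2805/4418 + 7823/1512 = 15160427/3340008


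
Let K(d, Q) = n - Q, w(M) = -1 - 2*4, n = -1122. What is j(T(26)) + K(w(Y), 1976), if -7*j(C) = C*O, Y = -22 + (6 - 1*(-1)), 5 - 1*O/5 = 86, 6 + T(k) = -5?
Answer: -26141/7 ≈ -3734.4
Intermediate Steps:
T(k) = -11 (T(k) = -6 - 5 = -11)
O = -405 (O = 25 - 5*86 = 25 - 430 = -405)
Y = -15 (Y = -22 + (6 + 1) = -22 + 7 = -15)
j(C) = 405*C/7 (j(C) = -C*(-405)/7 = -(-405)*C/7 = 405*C/7)
w(M) = -9 (w(M) = -1 - 8 = -9)
K(d, Q) = -1122 - Q
j(T(26)) + K(w(Y), 1976) = (405/7)*(-11) + (-1122 - 1*1976) = -4455/7 + (-1122 - 1976) = -4455/7 - 3098 = -26141/7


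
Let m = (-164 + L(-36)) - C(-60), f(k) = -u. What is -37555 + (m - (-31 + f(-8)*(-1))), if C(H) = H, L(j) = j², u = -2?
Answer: -36330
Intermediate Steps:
f(k) = 2 (f(k) = -1*(-2) = 2)
m = 1192 (m = (-164 + (-36)²) - 1*(-60) = (-164 + 1296) + 60 = 1132 + 60 = 1192)
-37555 + (m - (-31 + f(-8)*(-1))) = -37555 + (1192 - (-31 + 2*(-1))) = -37555 + (1192 - (-31 - 2)) = -37555 + (1192 - 1*(-33)) = -37555 + (1192 + 33) = -37555 + 1225 = -36330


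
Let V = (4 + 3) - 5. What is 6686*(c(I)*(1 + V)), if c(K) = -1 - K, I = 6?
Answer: -140406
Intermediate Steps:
V = 2 (V = 7 - 5 = 2)
6686*(c(I)*(1 + V)) = 6686*((-1 - 1*6)*(1 + 2)) = 6686*((-1 - 6)*3) = 6686*(-7*3) = 6686*(-21) = -140406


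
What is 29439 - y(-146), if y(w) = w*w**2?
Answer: 3141575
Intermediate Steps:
y(w) = w**3
29439 - y(-146) = 29439 - 1*(-146)**3 = 29439 - 1*(-3112136) = 29439 + 3112136 = 3141575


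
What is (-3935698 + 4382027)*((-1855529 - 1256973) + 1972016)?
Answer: -509031975894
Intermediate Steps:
(-3935698 + 4382027)*((-1855529 - 1256973) + 1972016) = 446329*(-3112502 + 1972016) = 446329*(-1140486) = -509031975894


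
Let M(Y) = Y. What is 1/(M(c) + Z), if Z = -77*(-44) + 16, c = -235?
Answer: 1/3169 ≈ 0.00031556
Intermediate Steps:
Z = 3404 (Z = 3388 + 16 = 3404)
1/(M(c) + Z) = 1/(-235 + 3404) = 1/3169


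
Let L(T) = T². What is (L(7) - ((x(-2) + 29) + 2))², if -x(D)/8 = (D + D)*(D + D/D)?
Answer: 2500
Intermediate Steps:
x(D) = -16*D*(1 + D) (x(D) = -8*(D + D)*(D + D/D) = -8*2*D*(D + 1) = -8*2*D*(1 + D) = -16*D*(1 + D))
(L(7) - ((x(-2) + 29) + 2))² = (7² - ((-16*(-2)*(1 - 2) + 29) + 2))² = (49 - ((-16*(-2)*(-1) + 29) + 2))² = (49 - ((-32 + 29) + 2))² = (49 - (-3 + 2))² = (49 - 1*(-1))² = (49 + 1)² = 50² = 2500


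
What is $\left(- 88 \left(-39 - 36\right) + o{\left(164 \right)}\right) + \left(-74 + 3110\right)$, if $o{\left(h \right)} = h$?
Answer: $9800$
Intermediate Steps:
$\left(- 88 \left(-39 - 36\right) + o{\left(164 \right)}\right) + \left(-74 + 3110\right) = \left(- 88 \left(-39 - 36\right) + 164\right) + \left(-74 + 3110\right) = \left(\left(-88\right) \left(-75\right) + 164\right) + 3036 = \left(6600 + 164\right) + 3036 = 6764 + 3036 = 9800$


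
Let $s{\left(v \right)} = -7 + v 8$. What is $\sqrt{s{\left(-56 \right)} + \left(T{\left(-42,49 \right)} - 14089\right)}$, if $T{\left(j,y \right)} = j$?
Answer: $i \sqrt{14586} \approx 120.77 i$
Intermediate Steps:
$s{\left(v \right)} = -7 + 8 v$
$\sqrt{s{\left(-56 \right)} + \left(T{\left(-42,49 \right)} - 14089\right)} = \sqrt{\left(-7 + 8 \left(-56\right)\right) - 14131} = \sqrt{\left(-7 - 448\right) - 14131} = \sqrt{-455 - 14131} = \sqrt{-14586} = i \sqrt{14586}$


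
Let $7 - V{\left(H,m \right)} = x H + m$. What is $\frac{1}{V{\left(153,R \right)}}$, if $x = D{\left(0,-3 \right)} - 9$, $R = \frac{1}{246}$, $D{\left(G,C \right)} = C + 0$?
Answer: $\frac{246}{453377} \approx 0.0005426$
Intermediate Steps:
$D{\left(G,C \right)} = C$
$R = \frac{1}{246} \approx 0.004065$
$x = -12$ ($x = -3 - 9 = -12$)
$V{\left(H,m \right)} = 7 - m + 12 H$ ($V{\left(H,m \right)} = 7 - \left(- 12 H + m\right) = 7 - \left(m - 12 H\right) = 7 + \left(- m + 12 H\right) = 7 - m + 12 H$)
$\frac{1}{V{\left(153,R \right)}} = \frac{1}{7 - \frac{1}{246} + 12 \cdot 153} = \frac{1}{7 - \frac{1}{246} + 1836} = \frac{1}{\frac{453377}{246}} = \frac{246}{453377}$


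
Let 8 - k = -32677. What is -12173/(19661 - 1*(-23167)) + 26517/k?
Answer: 245931857/466611060 ≈ 0.52706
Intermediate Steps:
k = 32685 (k = 8 - 1*(-32677) = 8 + 32677 = 32685)
-12173/(19661 - 1*(-23167)) + 26517/k = -12173/(19661 - 1*(-23167)) + 26517/32685 = -12173/(19661 + 23167) + 26517*(1/32685) = -12173/42828 + 8839/10895 = 245931857/466611060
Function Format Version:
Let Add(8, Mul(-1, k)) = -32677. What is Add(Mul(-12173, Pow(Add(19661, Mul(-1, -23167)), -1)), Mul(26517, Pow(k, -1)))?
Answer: Rational(245931857, 466611060) ≈ 0.52706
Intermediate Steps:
k = 32685 (k = Add(8, Mul(-1, -32677)) = Add(8, 32677) = 32685)
Add(Mul(-12173, Pow(Add(19661, Mul(-1, -23167)), -1)), Mul(26517, Pow(k, -1))) = Add(Mul(-12173, Pow(Add(19661, Mul(-1, -23167)), -1)), Mul(26517, Pow(32685, -1))) = Add(Mul(-12173, Pow(Add(19661, 23167), -1)), Mul(26517, Rational(1, 32685))) = Add(Mul(-12173, Pow(42828, -1)), Rational(8839, 10895)) = Add(Mul(-12173, Rational(1, 42828)), Rational(8839, 10895)) = Add(Rational(-12173, 42828), Rational(8839, 10895)) = Rational(245931857, 466611060)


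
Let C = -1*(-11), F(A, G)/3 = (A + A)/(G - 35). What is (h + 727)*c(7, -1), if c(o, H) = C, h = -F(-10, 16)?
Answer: 151283/19 ≈ 7962.3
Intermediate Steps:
F(A, G) = 6*A/(-35 + G) (F(A, G) = 3*((A + A)/(G - 35)) = 3*((2*A)/(-35 + G)) = 3*(2*A/(-35 + G)) = 6*A/(-35 + G))
h = -60/19 (h = -6*(-10)/(-35 + 16) = -6*(-10)/(-19) = -6*(-10)*(-1)/19 = -1*60/19 = -60/19 ≈ -3.1579)
C = 11
c(o, H) = 11
(h + 727)*c(7, -1) = (-60/19 + 727)*11 = (13753/19)*11 = 151283/19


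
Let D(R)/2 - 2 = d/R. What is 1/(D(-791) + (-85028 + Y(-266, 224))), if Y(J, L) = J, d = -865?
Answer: -791/67462660 ≈ -1.1725e-5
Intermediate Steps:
D(R) = 4 - 1730/R (D(R) = 4 + 2*(-865/R) = 4 - 1730/R)
1/(D(-791) + (-85028 + Y(-266, 224))) = 1/((4 - 1730/(-791)) + (-85028 - 266)) = 1/((4 - 1730*(-1/791)) - 85294) = 1/((4 + 1730/791) - 85294) = 1/(4894/791 - 85294) = 1/(-67462660/791) = -791/67462660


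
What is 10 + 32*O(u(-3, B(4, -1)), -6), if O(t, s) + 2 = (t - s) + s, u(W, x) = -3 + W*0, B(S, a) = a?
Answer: -150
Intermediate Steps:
u(W, x) = -3 (u(W, x) = -3 + 0 = -3)
O(t, s) = -2 + t (O(t, s) = -2 + ((t - s) + s) = -2 + t)
10 + 32*O(u(-3, B(4, -1)), -6) = 10 + 32*(-2 - 3) = 10 + 32*(-5) = 10 - 160 = -150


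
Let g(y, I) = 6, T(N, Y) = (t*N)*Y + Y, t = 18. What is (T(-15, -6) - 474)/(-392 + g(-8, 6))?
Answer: -570/193 ≈ -2.9534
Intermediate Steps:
T(N, Y) = Y + 18*N*Y (T(N, Y) = (18*N)*Y + Y = 18*N*Y + Y = Y + 18*N*Y)
(T(-15, -6) - 474)/(-392 + g(-8, 6)) = (-6*(1 + 18*(-15)) - 474)/(-392 + 6) = (-6*(1 - 270) - 474)/(-386) = (-6*(-269) - 474)*(-1/386) = (1614 - 474)*(-1/386) = 1140*(-1/386) = -570/193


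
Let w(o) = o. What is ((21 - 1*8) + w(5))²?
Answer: 324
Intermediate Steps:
((21 - 1*8) + w(5))² = ((21 - 1*8) + 5)² = ((21 - 8) + 5)² = (13 + 5)² = 18² = 324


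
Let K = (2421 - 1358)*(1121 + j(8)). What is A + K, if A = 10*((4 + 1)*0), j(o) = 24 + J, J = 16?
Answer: 1234143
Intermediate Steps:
j(o) = 40 (j(o) = 24 + 16 = 40)
K = 1234143 (K = (2421 - 1358)*(1121 + 40) = 1063*1161 = 1234143)
A = 0 (A = 10*(5*0) = 10*0 = 0)
A + K = 0 + 1234143 = 1234143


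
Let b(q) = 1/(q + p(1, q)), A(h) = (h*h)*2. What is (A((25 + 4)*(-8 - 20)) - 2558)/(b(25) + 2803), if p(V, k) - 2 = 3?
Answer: 39483900/84091 ≈ 469.54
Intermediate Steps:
p(V, k) = 5 (p(V, k) = 2 + 3 = 5)
A(h) = 2*h**2 (A(h) = h**2*2 = 2*h**2)
b(q) = 1/(5 + q) (b(q) = 1/(q + 5) = 1/(5 + q))
(A((25 + 4)*(-8 - 20)) - 2558)/(b(25) + 2803) = (2*((25 + 4)*(-8 - 20))**2 - 2558)/(1/(5 + 25) + 2803) = (2*(29*(-28))**2 - 2558)/(1/30 + 2803) = (2*(-812)**2 - 2558)/(1/30 + 2803) = (2*659344 - 2558)/(84091/30) = (1318688 - 2558)*(30/84091) = 1316130*(30/84091) = 39483900/84091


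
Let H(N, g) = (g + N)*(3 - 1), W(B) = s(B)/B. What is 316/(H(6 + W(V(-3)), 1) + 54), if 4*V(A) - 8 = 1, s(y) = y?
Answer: 158/35 ≈ 4.5143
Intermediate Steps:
V(A) = 9/4 (V(A) = 2 + (¼)*1 = 2 + ¼ = 9/4)
W(B) = 1 (W(B) = B/B = 1)
H(N, g) = 2*N + 2*g (H(N, g) = (N + g)*2 = 2*N + 2*g)
316/(H(6 + W(V(-3)), 1) + 54) = 316/((2*(6 + 1) + 2*1) + 54) = 316/((2*7 + 2) + 54) = 316/((14 + 2) + 54) = 316/(16 + 54) = 316/70 = (1/70)*316 = 158/35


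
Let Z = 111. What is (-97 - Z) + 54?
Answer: -154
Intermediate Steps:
(-97 - Z) + 54 = (-97 - 1*111) + 54 = (-97 - 111) + 54 = -208 + 54 = -154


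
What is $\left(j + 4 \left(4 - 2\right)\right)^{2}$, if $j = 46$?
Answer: $2916$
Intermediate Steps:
$\left(j + 4 \left(4 - 2\right)\right)^{2} = \left(46 + 4 \left(4 - 2\right)\right)^{2} = \left(46 + 4 \cdot 2\right)^{2} = \left(46 + 8\right)^{2} = 54^{2} = 2916$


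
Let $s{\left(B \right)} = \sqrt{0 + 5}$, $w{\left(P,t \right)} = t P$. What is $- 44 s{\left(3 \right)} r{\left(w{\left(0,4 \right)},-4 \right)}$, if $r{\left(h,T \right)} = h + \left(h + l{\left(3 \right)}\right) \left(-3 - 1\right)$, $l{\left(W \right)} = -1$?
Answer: $- 176 \sqrt{5} \approx -393.55$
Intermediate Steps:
$w{\left(P,t \right)} = P t$
$r{\left(h,T \right)} = 4 - 3 h$ ($r{\left(h,T \right)} = h + \left(h - 1\right) \left(-3 - 1\right) = h + \left(-1 + h\right) \left(-4\right) = h - \left(-4 + 4 h\right) = 4 - 3 h$)
$s{\left(B \right)} = \sqrt{5}$
$- 44 s{\left(3 \right)} r{\left(w{\left(0,4 \right)},-4 \right)} = - 44 \sqrt{5} \left(4 - 3 \cdot 0 \cdot 4\right) = - 44 \sqrt{5} \left(4 - 0\right) = - 44 \sqrt{5} \left(4 + 0\right) = - 44 \sqrt{5} \cdot 4 = - 176 \sqrt{5}$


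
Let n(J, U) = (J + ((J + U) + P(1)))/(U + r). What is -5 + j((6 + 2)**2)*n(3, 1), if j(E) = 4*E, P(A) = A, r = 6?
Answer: 2013/7 ≈ 287.57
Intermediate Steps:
n(J, U) = (1 + U + 2*J)/(6 + U) (n(J, U) = (J + ((J + U) + 1))/(U + 6) = (J + (1 + J + U))/(6 + U) = (1 + U + 2*J)/(6 + U))
-5 + j((6 + 2)**2)*n(3, 1) = -5 + (4*(6 + 2)**2)*((1 + 1 + 2*3)/(6 + 1)) = -5 + (4*8**2)*((1 + 1 + 6)/7) = -5 + (4*64)*((1/7)*8) = -5 + 256*(8/7) = -5 + 2048/7 = 2013/7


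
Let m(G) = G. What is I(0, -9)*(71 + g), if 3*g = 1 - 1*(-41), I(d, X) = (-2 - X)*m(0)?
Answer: 0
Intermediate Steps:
I(d, X) = 0 (I(d, X) = (-2 - X)*0 = 0)
g = 14 (g = (1 - 1*(-41))/3 = (1 + 41)/3 = (1/3)*42 = 14)
I(0, -9)*(71 + g) = 0*(71 + 14) = 0*85 = 0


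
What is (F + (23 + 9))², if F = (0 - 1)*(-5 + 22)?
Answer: 225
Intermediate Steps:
F = -17 (F = -1*17 = -17)
(F + (23 + 9))² = (-17 + (23 + 9))² = (-17 + 32)² = 15² = 225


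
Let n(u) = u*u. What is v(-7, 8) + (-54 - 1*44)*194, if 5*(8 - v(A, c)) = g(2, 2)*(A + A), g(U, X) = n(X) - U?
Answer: -94992/5 ≈ -18998.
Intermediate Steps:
n(u) = u**2
g(U, X) = X**2 - U
v(A, c) = 8 - 4*A/5 (v(A, c) = 8 - (2**2 - 1*2)*(A + A)/5 = 8 - (4 - 2)*2*A/5 = 8 - 2*2*A/5 = 8 - 4*A/5)
v(-7, 8) + (-54 - 1*44)*194 = (8 - 4/5*(-7)) + (-54 - 1*44)*194 = (8 + 28/5) + (-54 - 44)*194 = 68/5 - 98*194 = 68/5 - 19012 = -94992/5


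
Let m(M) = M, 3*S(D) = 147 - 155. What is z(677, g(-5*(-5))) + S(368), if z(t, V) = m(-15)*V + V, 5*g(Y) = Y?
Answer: -218/3 ≈ -72.667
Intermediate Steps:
g(Y) = Y/5
S(D) = -8/3 (S(D) = (147 - 155)/3 = (1/3)*(-8) = -8/3)
z(t, V) = -14*V (z(t, V) = -15*V + V = -14*V)
z(677, g(-5*(-5))) + S(368) = -14*(-5*(-5))/5 - 8/3 = -14*25/5 - 8/3 = -14*5 - 8/3 = -70 - 8/3 = -218/3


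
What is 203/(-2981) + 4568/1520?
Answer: 1663581/566390 ≈ 2.9372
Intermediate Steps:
203/(-2981) + 4568/1520 = 203*(-1/2981) + 4568*(1/1520) = -203/2981 + 571/190 = 1663581/566390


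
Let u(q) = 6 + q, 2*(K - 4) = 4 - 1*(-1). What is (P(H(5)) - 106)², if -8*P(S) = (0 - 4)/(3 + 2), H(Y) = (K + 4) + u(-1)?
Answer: 1121481/100 ≈ 11215.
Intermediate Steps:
K = 13/2 (K = 4 + (4 - 1*(-1))/2 = 4 + (4 + 1)/2 = 4 + (½)*5 = 4 + 5/2 = 13/2 ≈ 6.5000)
H(Y) = 31/2 (H(Y) = (13/2 + 4) + (6 - 1) = 21/2 + 5 = 31/2)
P(S) = ⅒ (P(S) = -(0 - 4)/(8*(3 + 2)) = -(-1)/(2*5) = -⅛*(-⅘) = ⅒)
(P(H(5)) - 106)² = (⅒ - 106)² = (-1059/10)² = 1121481/100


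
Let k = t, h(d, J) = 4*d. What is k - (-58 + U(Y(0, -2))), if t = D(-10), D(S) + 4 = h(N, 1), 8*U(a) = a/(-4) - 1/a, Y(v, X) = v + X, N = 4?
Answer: 559/8 ≈ 69.875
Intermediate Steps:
Y(v, X) = X + v
U(a) = -1/(8*a) - a/32 (U(a) = (a/(-4) - 1/a)/8 = (a*(-¼) - 1/a)/8 = (-a/4 - 1/a)/8 = (-1/a - a/4)/8 = -1/(8*a) - a/32)
D(S) = 12 (D(S) = -4 + 4*4 = -4 + 16 = 12)
t = 12
k = 12
k - (-58 + U(Y(0, -2))) = 12 - (-58 + (-4 - (-2 + 0)²)/(32*(-2 + 0))) = 12 - (-58 + (1/32)*(-4 - 1*(-2)²)/(-2)) = 12 - (-58 + (1/32)*(-½)*(-4 - 1*4)) = 12 - (-58 + (1/32)*(-½)*(-4 - 4)) = 12 - (-58 + (1/32)*(-½)*(-8)) = 12 - (-58 + ⅛) = 12 - 1*(-463/8) = 12 + 463/8 = 559/8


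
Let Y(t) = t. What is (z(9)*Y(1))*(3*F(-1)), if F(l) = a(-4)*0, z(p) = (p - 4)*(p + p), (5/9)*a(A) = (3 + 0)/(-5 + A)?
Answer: 0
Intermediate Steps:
a(A) = 27/(5*(-5 + A)) (a(A) = 9*((3 + 0)/(-5 + A))/5 = 9*(3/(-5 + A))/5 = 27/(5*(-5 + A)))
z(p) = 2*p*(-4 + p) (z(p) = (-4 + p)*(2*p) = 2*p*(-4 + p))
F(l) = 0 (F(l) = (27/(5*(-5 - 4)))*0 = ((27/5)/(-9))*0 = ((27/5)*(-⅑))*0 = -⅗*0 = 0)
(z(9)*Y(1))*(3*F(-1)) = ((2*9*(-4 + 9))*1)*(3*0) = ((2*9*5)*1)*0 = (90*1)*0 = 90*0 = 0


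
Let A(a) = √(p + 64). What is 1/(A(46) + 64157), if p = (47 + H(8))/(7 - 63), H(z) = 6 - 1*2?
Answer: 3592792/230502752811 - 2*√49462/230502752811 ≈ 1.5585e-5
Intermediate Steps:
H(z) = 4 (H(z) = 6 - 2 = 4)
p = -51/56 (p = (47 + 4)/(7 - 63) = 51/(-56) = 51*(-1/56) = -51/56 ≈ -0.91071)
A(a) = √49462/28 (A(a) = √(-51/56 + 64) = √(3533/56) = √49462/28)
1/(A(46) + 64157) = 1/(√49462/28 + 64157) = 1/(64157 + √49462/28)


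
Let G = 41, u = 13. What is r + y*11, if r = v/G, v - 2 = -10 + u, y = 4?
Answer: 1809/41 ≈ 44.122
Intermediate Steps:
v = 5 (v = 2 + (-10 + 13) = 2 + 3 = 5)
r = 5/41 ≈ 0.12195
r + y*11 = 5/41 + 4*11 = 5/41 + 44 = 1809/41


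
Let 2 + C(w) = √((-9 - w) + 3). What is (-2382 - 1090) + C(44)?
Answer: -3474 + 5*I*√2 ≈ -3474.0 + 7.0711*I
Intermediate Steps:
C(w) = -2 + √(-6 - w) (C(w) = -2 + √((-9 - w) + 3) = -2 + √(-6 - w))
(-2382 - 1090) + C(44) = (-2382 - 1090) + (-2 + √(-6 - 1*44)) = -3472 + (-2 + √(-6 - 44)) = -3472 + (-2 + √(-50)) = -3472 + (-2 + 5*I*√2) = -3474 + 5*I*√2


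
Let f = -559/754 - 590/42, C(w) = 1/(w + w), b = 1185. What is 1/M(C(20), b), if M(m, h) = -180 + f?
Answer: -1218/237253 ≈ -0.0051338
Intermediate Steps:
C(w) = 1/(2*w)
f = -18013/1218 (f = -559*1/754 - 590*1/42 = -43/58 - 295/21 = -18013/1218 ≈ -14.789)
M(m, h) = -237253/1218 (M(m, h) = -180 - 18013/1218 = -237253/1218)
1/M(C(20), b) = 1/(-237253/1218) = -1218/237253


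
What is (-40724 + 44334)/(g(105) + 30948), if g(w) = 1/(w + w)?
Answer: 758100/6499081 ≈ 0.11665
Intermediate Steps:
g(w) = 1/(2*w)
(-40724 + 44334)/(g(105) + 30948) = (-40724 + 44334)/((1/2)/105 + 30948) = 3610/((1/2)*(1/105) + 30948) = 3610/(1/210 + 30948) = 3610/(6499081/210) = 3610*(210/6499081) = 758100/6499081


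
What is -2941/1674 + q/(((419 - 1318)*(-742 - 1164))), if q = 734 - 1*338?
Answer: -81269725/46264338 ≈ -1.7566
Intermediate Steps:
q = 396 (q = 734 - 338 = 396)
-2941/1674 + q/(((419 - 1318)*(-742 - 1164))) = -2941/1674 + 396/(((419 - 1318)*(-742 - 1164))) = -2941*1/1674 + 396/((-899*(-1906))) = -2941/1674 + 396/1713494 = -2941/1674 + 396*(1/1713494) = -2941/1674 + 198/856747 = -81269725/46264338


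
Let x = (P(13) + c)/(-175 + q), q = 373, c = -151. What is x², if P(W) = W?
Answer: 529/1089 ≈ 0.48577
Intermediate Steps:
x = -23/33 (x = (13 - 151)/(-175 + 373) = -138/198 = -138*1/198 = -23/33 ≈ -0.69697)
x² = (-23/33)² = 529/1089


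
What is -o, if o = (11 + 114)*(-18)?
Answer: 2250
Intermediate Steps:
o = -2250 (o = 125*(-18) = -2250)
-o = -1*(-2250) = 2250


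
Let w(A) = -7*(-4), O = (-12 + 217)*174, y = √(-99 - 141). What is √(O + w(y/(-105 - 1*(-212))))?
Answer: √35698 ≈ 188.94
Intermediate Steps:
y = 4*I*√15 (y = √(-240) = 4*I*√15 ≈ 15.492*I)
O = 35670 (O = 205*174 = 35670)
w(A) = 28
√(O + w(y/(-105 - 1*(-212)))) = √(35670 + 28) = √35698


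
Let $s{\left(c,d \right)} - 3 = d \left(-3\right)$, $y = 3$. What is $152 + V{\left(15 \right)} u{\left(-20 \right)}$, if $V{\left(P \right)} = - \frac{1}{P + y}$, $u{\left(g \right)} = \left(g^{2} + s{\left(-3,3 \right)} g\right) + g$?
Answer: $\frac{1118}{9} \approx 124.22$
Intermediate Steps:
$s{\left(c,d \right)} = 3 - 3 d$ ($s{\left(c,d \right)} = 3 + d \left(-3\right) = 3 - 3 d$)
$u{\left(g \right)} = g^{2} - 5 g$ ($u{\left(g \right)} = \left(g^{2} + \left(3 - 9\right) g\right) + g = \left(g^{2} - 6 g\right) + g = g^{2} - 5 g$)
$V{\left(P \right)} = - \frac{1}{3 + P}$ ($V{\left(P \right)} = - \frac{1}{P + 3} = - \frac{1}{3 + P}$)
$152 + V{\left(15 \right)} u{\left(-20 \right)} = 152 + - \frac{1}{3 + 15} \left(- 20 \left(-5 - 20\right)\right) = 152 + - \frac{1}{18} \left(\left(-20\right) \left(-25\right)\right) = 152 + \left(-1\right) \frac{1}{18} \cdot 500 = 152 - \frac{250}{9} = \frac{1118}{9}$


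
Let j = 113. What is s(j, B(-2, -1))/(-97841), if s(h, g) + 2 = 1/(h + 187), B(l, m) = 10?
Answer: 599/29352300 ≈ 2.0407e-5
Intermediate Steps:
s(h, g) = -2 + 1/(187 + h) (s(h, g) = -2 + 1/(h + 187) = -2 + 1/(187 + h))
s(j, B(-2, -1))/(-97841) = ((-373 - 2*113)/(187 + 113))/(-97841) = ((-373 - 226)/300)*(-1/97841) = ((1/300)*(-599))*(-1/97841) = -599/300*(-1/97841) = 599/29352300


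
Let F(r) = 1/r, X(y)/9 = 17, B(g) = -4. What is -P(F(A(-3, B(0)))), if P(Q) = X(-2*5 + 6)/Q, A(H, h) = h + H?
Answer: 1071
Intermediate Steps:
A(H, h) = H + h
X(y) = 153 (X(y) = 9*17 = 153)
P(Q) = 153/Q
-P(F(A(-3, B(0)))) = -153/(1/(-3 - 4)) = -153/(1/(-7)) = -153/(-⅐) = -153*(-7) = -1*(-1071) = 1071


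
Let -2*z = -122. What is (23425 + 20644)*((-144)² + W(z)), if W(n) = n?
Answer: 916502993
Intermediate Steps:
z = 61 (z = -½*(-122) = 61)
(23425 + 20644)*((-144)² + W(z)) = (23425 + 20644)*((-144)² + 61) = 44069*(20736 + 61) = 44069*20797 = 916502993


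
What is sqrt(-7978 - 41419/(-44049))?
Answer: I*sqrt(15478003825647)/44049 ≈ 89.314*I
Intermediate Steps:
sqrt(-7978 - 41419/(-44049)) = sqrt(-7978 - 41419*(-1/44049)) = sqrt(-7978 + 41419/44049) = sqrt(-351381503/44049) = I*sqrt(15478003825647)/44049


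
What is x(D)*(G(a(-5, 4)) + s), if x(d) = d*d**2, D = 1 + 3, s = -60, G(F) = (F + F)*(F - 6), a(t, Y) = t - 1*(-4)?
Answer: -2944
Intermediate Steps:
a(t, Y) = 4 + t (a(t, Y) = t + 4 = 4 + t)
G(F) = 2*F*(-6 + F) (G(F) = (2*F)*(-6 + F) = 2*F*(-6 + F))
D = 4
x(d) = d**3
x(D)*(G(a(-5, 4)) + s) = 4**3*(2*(4 - 5)*(-6 + (4 - 5)) - 60) = 64*(2*(-1)*(-6 - 1) - 60) = 64*(2*(-1)*(-7) - 60) = 64*(14 - 60) = 64*(-46) = -2944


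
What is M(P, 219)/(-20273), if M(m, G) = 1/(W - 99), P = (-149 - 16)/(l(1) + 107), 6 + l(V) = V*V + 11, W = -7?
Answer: 1/2148938 ≈ 4.6535e-7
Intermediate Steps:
l(V) = 5 + V² (l(V) = -6 + (V*V + 11) = -6 + (V² + 11) = -6 + (11 + V²) = 5 + V²)
P = -165/113 (P = (-149 - 16)/((5 + 1²) + 107) = -165/((5 + 1) + 107) = -165/(6 + 107) = -165/113 ≈ -1.4602)
M(m, G) = -1/106 (M(m, G) = 1/(-7 - 99) = 1/(-106) = -1/106)
M(P, 219)/(-20273) = -1/106/(-20273) = -1/106*(-1/20273) = 1/2148938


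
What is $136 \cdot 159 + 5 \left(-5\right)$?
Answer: $21599$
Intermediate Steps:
$136 \cdot 159 + 5 \left(-5\right) = 21624 - 25 = 21599$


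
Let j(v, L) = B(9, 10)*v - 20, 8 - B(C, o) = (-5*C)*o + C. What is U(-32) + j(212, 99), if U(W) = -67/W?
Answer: 3045443/32 ≈ 95170.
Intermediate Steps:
B(C, o) = 8 - C + 5*C*o (B(C, o) = 8 - ((-5*C)*o + C) = 8 - (-5*C*o + C) = 8 - (C - 5*C*o) = 8 + (-C + 5*C*o) = 8 - C + 5*C*o)
j(v, L) = -20 + 449*v (j(v, L) = (8 - 1*9 + 5*9*10)*v - 20 = (8 - 9 + 450)*v - 20 = 449*v - 20 = -20 + 449*v)
U(-32) + j(212, 99) = -67/(-32) + (-20 + 449*212) = -67*(-1/32) + (-20 + 95188) = 67/32 + 95168 = 3045443/32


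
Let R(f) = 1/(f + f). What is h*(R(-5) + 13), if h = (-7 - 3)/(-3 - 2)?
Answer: 129/5 ≈ 25.800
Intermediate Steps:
R(f) = 1/(2*f)
h = 2 (h = -10/(-5) = -10*(-⅕) = 2)
h*(R(-5) + 13) = 2*((½)/(-5) + 13) = 2*((½)*(-⅕) + 13) = 2*(-⅒ + 13) = 2*(129/10) = 129/5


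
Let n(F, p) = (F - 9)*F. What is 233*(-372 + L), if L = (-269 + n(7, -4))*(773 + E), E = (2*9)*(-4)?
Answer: -46309915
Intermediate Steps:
n(F, p) = F*(-9 + F) (n(F, p) = (-9 + F)*F = F*(-9 + F))
E = -72 (E = 18*(-4) = -72)
L = -198383 (L = (-269 + 7*(-9 + 7))*(773 - 72) = (-269 + 7*(-2))*701 = (-269 - 14)*701 = -283*701 = -198383)
233*(-372 + L) = 233*(-372 - 198383) = 233*(-198755) = -46309915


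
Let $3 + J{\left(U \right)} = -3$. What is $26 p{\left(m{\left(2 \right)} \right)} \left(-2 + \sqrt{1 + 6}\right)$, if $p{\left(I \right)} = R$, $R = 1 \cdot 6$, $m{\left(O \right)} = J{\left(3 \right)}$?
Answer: $-312 + 156 \sqrt{7} \approx 100.74$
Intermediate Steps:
$J{\left(U \right)} = -6$ ($J{\left(U \right)} = -3 - 3 = -6$)
$m{\left(O \right)} = -6$
$R = 6$
$p{\left(I \right)} = 6$
$26 p{\left(m{\left(2 \right)} \right)} \left(-2 + \sqrt{1 + 6}\right) = 26 \cdot 6 \left(-2 + \sqrt{1 + 6}\right) = 26 \cdot 6 \left(-2 + \sqrt{7}\right) = 26 \left(-12 + 6 \sqrt{7}\right) = -312 + 156 \sqrt{7}$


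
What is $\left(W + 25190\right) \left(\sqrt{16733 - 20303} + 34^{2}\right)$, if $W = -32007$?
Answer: $-7880452 - 6817 i \sqrt{3570} \approx -7.8804 \cdot 10^{6} - 4.0731 \cdot 10^{5} i$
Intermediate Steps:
$\left(W + 25190\right) \left(\sqrt{16733 - 20303} + 34^{2}\right) = \left(-32007 + 25190\right) \left(\sqrt{16733 - 20303} + 34^{2}\right) = - 6817 \left(\sqrt{-3570} + 1156\right) = - 6817 \left(i \sqrt{3570} + 1156\right) = - 6817 \left(1156 + i \sqrt{3570}\right) = -7880452 - 6817 i \sqrt{3570}$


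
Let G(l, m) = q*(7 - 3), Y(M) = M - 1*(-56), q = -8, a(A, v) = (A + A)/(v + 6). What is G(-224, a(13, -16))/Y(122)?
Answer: -16/89 ≈ -0.17978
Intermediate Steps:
a(A, v) = 2*A/(6 + v) (a(A, v) = (2*A)/(6 + v) = 2*A/(6 + v))
Y(M) = 56 + M (Y(M) = M + 56 = 56 + M)
G(l, m) = -32 (G(l, m) = -8*(7 - 3) = -8*4 = -32)
G(-224, a(13, -16))/Y(122) = -32/(56 + 122) = -32/178 = -32*1/178 = -16/89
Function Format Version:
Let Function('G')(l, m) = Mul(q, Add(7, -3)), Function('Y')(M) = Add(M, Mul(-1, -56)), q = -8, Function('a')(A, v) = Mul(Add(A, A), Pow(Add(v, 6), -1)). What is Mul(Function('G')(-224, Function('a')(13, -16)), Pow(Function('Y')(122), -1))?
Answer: Rational(-16, 89) ≈ -0.17978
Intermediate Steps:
Function('a')(A, v) = Mul(2, A, Pow(Add(6, v), -1)) (Function('a')(A, v) = Mul(Mul(2, A), Pow(Add(6, v), -1)) = Mul(2, A, Pow(Add(6, v), -1)))
Function('Y')(M) = Add(56, M) (Function('Y')(M) = Add(M, 56) = Add(56, M))
Function('G')(l, m) = -32 (Function('G')(l, m) = Mul(-8, Add(7, -3)) = Mul(-8, 4) = -32)
Mul(Function('G')(-224, Function('a')(13, -16)), Pow(Function('Y')(122), -1)) = Mul(-32, Pow(Add(56, 122), -1)) = Mul(-32, Pow(178, -1)) = Mul(-32, Rational(1, 178)) = Rational(-16, 89)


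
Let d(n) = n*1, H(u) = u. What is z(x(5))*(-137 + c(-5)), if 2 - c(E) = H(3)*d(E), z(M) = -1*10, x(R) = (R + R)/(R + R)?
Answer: 1200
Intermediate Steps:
x(R) = 1 (x(R) = (2*R)/((2*R)) = (2*R)*(1/(2*R)) = 1)
d(n) = n
z(M) = -10
c(E) = 2 - 3*E
z(x(5))*(-137 + c(-5)) = -10*(-137 + (2 - 3*(-5))) = -10*(-137 + (2 + 15)) = -10*(-137 + 17) = -10*(-120) = 1200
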